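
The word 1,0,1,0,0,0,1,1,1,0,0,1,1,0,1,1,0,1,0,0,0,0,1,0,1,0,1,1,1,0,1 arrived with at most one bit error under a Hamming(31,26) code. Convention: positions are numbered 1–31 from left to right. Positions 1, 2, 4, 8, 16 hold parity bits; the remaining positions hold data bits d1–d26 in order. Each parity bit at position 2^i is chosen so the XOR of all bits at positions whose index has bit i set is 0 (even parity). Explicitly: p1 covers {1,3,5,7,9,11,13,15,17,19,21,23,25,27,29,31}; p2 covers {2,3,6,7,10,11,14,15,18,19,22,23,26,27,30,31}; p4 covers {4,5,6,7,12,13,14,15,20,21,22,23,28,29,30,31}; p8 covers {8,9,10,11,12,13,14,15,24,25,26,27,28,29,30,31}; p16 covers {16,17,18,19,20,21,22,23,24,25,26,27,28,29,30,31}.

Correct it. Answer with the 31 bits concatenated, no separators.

s1 (pos 1,3,5,7,9,11,13,15,17,19,21,23,25,27,29,31): 1⊕1⊕0⊕1⊕1⊕0⊕1⊕1⊕0⊕0⊕0⊕1⊕1⊕1⊕1⊕1 = 1
s2 (pos 2,3,6,7,10,11,14,15,18,19,22,23,26,27,30,31): 0⊕1⊕0⊕1⊕0⊕0⊕0⊕1⊕1⊕0⊕0⊕1⊕0⊕1⊕0⊕1 = 1
s4 (pos 4,5,6,7,12,13,14,15,20,21,22,23,28,29,30,31): 0⊕0⊕0⊕1⊕1⊕1⊕0⊕1⊕0⊕0⊕0⊕1⊕1⊕1⊕0⊕1 = 0
s8 (pos 8,9,10,11,12,13,14,15,24,25,26,27,28,29,30,31): 1⊕1⊕0⊕0⊕1⊕1⊕0⊕1⊕0⊕1⊕0⊕1⊕1⊕1⊕0⊕1 = 0
s16 (pos 16,17,18,19,20,21,22,23,24,25,26,27,28,29,30,31): 1⊕0⊕1⊕0⊕0⊕0⊕0⊕1⊕0⊕1⊕0⊕1⊕1⊕1⊕0⊕1 = 0
Syndrome s16…s1 = 00011 → error at position 3.
Flip position 3: 1010001110011011010000101011101 → 1000001110011011010000101011101

1000001110011011010000101011101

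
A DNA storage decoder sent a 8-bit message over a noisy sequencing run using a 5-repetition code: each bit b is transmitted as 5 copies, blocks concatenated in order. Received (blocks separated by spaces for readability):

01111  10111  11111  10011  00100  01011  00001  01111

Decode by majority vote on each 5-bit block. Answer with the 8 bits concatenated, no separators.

11110101

Block 1 (01111): 4 ones → 1
Block 2 (10111): 4 ones → 1
Block 3 (11111): 5 ones → 1
Block 4 (10011): 3 ones → 1
Block 5 (00100): 1 one → 0
Block 6 (01011): 3 ones → 1
Block 7 (00001): 1 one → 0
Block 8 (01111): 4 ones → 1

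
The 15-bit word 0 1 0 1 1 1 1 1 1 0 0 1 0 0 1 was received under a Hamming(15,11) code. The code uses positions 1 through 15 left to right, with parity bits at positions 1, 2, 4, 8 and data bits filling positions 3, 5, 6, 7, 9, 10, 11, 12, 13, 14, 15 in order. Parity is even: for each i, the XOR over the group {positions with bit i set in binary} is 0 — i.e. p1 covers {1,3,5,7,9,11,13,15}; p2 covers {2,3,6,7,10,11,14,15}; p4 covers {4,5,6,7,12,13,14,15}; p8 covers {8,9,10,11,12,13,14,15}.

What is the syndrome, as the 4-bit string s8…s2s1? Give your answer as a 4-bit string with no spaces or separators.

0000

s1 (pos 1,3,5,7,9,11,13,15): 0⊕0⊕1⊕1⊕1⊕0⊕0⊕1 = 0
s2 (pos 2,3,6,7,10,11,14,15): 1⊕0⊕1⊕1⊕0⊕0⊕0⊕1 = 0
s4 (pos 4,5,6,7,12,13,14,15): 1⊕1⊕1⊕1⊕1⊕0⊕0⊕1 = 0
s8 (pos 8,9,10,11,12,13,14,15): 1⊕1⊕0⊕0⊕1⊕0⊕0⊕1 = 0
Syndrome s8…s1 = 0000 → no error.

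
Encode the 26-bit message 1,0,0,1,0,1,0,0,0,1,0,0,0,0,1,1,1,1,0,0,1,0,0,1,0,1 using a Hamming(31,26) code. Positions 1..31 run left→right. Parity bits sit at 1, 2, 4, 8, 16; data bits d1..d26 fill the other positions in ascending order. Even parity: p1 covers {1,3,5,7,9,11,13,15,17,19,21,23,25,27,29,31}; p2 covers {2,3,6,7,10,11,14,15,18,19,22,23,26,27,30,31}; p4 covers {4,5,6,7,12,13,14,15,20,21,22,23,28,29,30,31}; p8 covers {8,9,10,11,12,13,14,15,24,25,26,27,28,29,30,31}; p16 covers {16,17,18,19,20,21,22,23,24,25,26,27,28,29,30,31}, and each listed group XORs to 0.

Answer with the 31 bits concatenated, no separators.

0010001101000101000111100100101

Place data at non-parity positions: p1 p2 1 p4 0 0 1 p8 0 1 0 0 0 1 0 p16 0 0 0 1 1 1 1 0 0 1 0 0 1 0 1
p1 (pos 1,3,5,7,9,11,13,15,17,19,21,23,25,27,29,31): XOR of data positions = 1⊕0⊕1⊕0⊕0⊕0⊕0⊕0⊕0⊕1⊕1⊕0⊕0⊕1⊕1 = 0
p2 (pos 2,3,6,7,10,11,14,15,18,19,22,23,26,27,30,31): XOR of data positions = 1⊕0⊕1⊕1⊕0⊕1⊕0⊕0⊕0⊕1⊕1⊕1⊕0⊕0⊕1 = 0
p4 (pos 4,5,6,7,12,13,14,15,20,21,22,23,28,29,30,31): XOR of data positions = 0⊕0⊕1⊕0⊕0⊕1⊕0⊕1⊕1⊕1⊕1⊕0⊕1⊕0⊕1 = 0
p8 (pos 8,9,10,11,12,13,14,15,24,25,26,27,28,29,30,31): XOR of data positions = 0⊕1⊕0⊕0⊕0⊕1⊕0⊕0⊕0⊕1⊕0⊕0⊕1⊕0⊕1 = 1
p16 (pos 16,17,18,19,20,21,22,23,24,25,26,27,28,29,30,31): XOR of data positions = 0⊕0⊕0⊕1⊕1⊕1⊕1⊕0⊕0⊕1⊕0⊕0⊕1⊕0⊕1 = 1
Codeword: 0010001101000101000111100100101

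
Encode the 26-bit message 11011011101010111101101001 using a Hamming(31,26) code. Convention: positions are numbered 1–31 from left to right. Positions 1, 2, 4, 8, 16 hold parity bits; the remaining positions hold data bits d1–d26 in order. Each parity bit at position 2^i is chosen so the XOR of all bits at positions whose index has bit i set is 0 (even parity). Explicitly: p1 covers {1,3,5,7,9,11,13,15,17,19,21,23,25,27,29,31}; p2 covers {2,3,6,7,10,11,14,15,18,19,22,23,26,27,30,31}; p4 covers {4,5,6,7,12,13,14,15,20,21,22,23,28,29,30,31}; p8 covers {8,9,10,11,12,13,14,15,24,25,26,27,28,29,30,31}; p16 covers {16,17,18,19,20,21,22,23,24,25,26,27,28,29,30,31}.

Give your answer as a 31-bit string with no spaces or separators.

Place data at non-parity positions: p1 p2 1 p4 1 0 1 p8 1 0 1 1 1 0 1 p16 0 1 0 1 1 1 1 0 1 1 0 1 0 0 1
p1 (pos 1,3,5,7,9,11,13,15,17,19,21,23,25,27,29,31): XOR of data positions = 1⊕1⊕1⊕1⊕1⊕1⊕1⊕0⊕0⊕1⊕1⊕1⊕0⊕0⊕1 = 1
p2 (pos 2,3,6,7,10,11,14,15,18,19,22,23,26,27,30,31): XOR of data positions = 1⊕0⊕1⊕0⊕1⊕0⊕1⊕1⊕0⊕1⊕1⊕1⊕0⊕0⊕1 = 1
p4 (pos 4,5,6,7,12,13,14,15,20,21,22,23,28,29,30,31): XOR of data positions = 1⊕0⊕1⊕1⊕1⊕0⊕1⊕1⊕1⊕1⊕1⊕1⊕0⊕0⊕1 = 1
p8 (pos 8,9,10,11,12,13,14,15,24,25,26,27,28,29,30,31): XOR of data positions = 1⊕0⊕1⊕1⊕1⊕0⊕1⊕0⊕1⊕1⊕0⊕1⊕0⊕0⊕1 = 1
p16 (pos 16,17,18,19,20,21,22,23,24,25,26,27,28,29,30,31): XOR of data positions = 0⊕1⊕0⊕1⊕1⊕1⊕1⊕0⊕1⊕1⊕0⊕1⊕0⊕0⊕1 = 1
Codeword: 1111101110111011010111101101001

1111101110111011010111101101001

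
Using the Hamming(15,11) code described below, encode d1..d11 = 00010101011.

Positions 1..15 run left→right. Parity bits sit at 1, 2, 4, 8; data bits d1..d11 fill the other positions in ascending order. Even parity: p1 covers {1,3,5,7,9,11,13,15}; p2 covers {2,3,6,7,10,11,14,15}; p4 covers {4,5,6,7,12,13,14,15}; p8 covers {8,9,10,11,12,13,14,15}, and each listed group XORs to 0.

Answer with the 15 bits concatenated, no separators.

000000100101011

Place data at non-parity positions: p1 p2 0 p4 0 0 1 p8 0 1 0 1 0 1 1
p1 (pos 1,3,5,7,9,11,13,15): XOR of data positions = 0⊕0⊕1⊕0⊕0⊕0⊕1 = 0
p2 (pos 2,3,6,7,10,11,14,15): XOR of data positions = 0⊕0⊕1⊕1⊕0⊕1⊕1 = 0
p4 (pos 4,5,6,7,12,13,14,15): XOR of data positions = 0⊕0⊕1⊕1⊕0⊕1⊕1 = 0
p8 (pos 8,9,10,11,12,13,14,15): XOR of data positions = 0⊕1⊕0⊕1⊕0⊕1⊕1 = 0
Codeword: 000000100101011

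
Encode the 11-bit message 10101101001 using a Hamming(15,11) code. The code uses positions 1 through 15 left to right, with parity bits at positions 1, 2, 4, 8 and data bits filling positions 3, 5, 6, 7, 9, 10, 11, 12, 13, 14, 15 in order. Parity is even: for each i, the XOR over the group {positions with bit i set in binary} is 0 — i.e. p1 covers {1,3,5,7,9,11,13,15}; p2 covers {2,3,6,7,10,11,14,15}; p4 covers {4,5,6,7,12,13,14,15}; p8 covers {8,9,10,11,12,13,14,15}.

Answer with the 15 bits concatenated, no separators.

Place data at non-parity positions: p1 p2 1 p4 0 1 0 p8 1 1 0 1 0 0 1
p1 (pos 1,3,5,7,9,11,13,15): XOR of data positions = 1⊕0⊕0⊕1⊕0⊕0⊕1 = 1
p2 (pos 2,3,6,7,10,11,14,15): XOR of data positions = 1⊕1⊕0⊕1⊕0⊕0⊕1 = 0
p4 (pos 4,5,6,7,12,13,14,15): XOR of data positions = 0⊕1⊕0⊕1⊕0⊕0⊕1 = 1
p8 (pos 8,9,10,11,12,13,14,15): XOR of data positions = 1⊕1⊕0⊕1⊕0⊕0⊕1 = 0
Codeword: 101101001101001

101101001101001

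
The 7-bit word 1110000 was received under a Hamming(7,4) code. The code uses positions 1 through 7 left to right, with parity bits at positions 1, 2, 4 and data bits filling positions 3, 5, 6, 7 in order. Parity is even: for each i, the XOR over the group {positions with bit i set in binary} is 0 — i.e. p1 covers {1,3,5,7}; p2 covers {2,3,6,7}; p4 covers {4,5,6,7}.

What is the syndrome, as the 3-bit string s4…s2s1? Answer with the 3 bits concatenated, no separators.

000

s1 (pos 1,3,5,7): 1⊕1⊕0⊕0 = 0
s2 (pos 2,3,6,7): 1⊕1⊕0⊕0 = 0
s4 (pos 4,5,6,7): 0⊕0⊕0⊕0 = 0
Syndrome s4…s1 = 000 → no error.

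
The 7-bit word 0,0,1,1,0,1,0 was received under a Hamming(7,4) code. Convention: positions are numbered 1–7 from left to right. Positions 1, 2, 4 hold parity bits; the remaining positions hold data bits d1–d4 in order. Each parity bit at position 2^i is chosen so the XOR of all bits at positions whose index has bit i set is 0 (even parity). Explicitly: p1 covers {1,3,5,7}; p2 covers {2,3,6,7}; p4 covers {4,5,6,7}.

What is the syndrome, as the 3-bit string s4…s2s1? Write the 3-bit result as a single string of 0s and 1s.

001

s1 (pos 1,3,5,7): 0⊕1⊕0⊕0 = 1
s2 (pos 2,3,6,7): 0⊕1⊕1⊕0 = 0
s4 (pos 4,5,6,7): 1⊕0⊕1⊕0 = 0
Syndrome s4…s1 = 001 → error at position 1.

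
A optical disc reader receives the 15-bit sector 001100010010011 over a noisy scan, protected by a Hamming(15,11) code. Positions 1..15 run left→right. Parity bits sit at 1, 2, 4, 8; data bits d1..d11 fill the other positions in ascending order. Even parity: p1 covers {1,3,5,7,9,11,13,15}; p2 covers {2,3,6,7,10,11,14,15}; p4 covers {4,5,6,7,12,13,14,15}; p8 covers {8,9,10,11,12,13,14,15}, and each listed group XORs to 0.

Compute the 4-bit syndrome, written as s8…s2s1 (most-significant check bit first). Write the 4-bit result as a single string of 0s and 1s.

0101

s1 (pos 1,3,5,7,9,11,13,15): 0⊕1⊕0⊕0⊕0⊕1⊕0⊕1 = 1
s2 (pos 2,3,6,7,10,11,14,15): 0⊕1⊕0⊕0⊕0⊕1⊕1⊕1 = 0
s4 (pos 4,5,6,7,12,13,14,15): 1⊕0⊕0⊕0⊕0⊕0⊕1⊕1 = 1
s8 (pos 8,9,10,11,12,13,14,15): 1⊕0⊕0⊕1⊕0⊕0⊕1⊕1 = 0
Syndrome s8…s1 = 0101 → error at position 5.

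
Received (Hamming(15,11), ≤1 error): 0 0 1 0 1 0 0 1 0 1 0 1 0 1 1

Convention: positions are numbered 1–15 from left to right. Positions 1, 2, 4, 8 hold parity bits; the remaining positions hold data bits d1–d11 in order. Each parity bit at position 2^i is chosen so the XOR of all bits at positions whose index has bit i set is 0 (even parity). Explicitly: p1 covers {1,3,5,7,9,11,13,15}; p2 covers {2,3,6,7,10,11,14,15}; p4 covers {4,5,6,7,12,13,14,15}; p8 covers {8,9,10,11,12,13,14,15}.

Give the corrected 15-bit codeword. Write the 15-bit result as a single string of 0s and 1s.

s1 (pos 1,3,5,7,9,11,13,15): 0⊕1⊕1⊕0⊕0⊕0⊕0⊕1 = 1
s2 (pos 2,3,6,7,10,11,14,15): 0⊕1⊕0⊕0⊕1⊕0⊕1⊕1 = 0
s4 (pos 4,5,6,7,12,13,14,15): 0⊕1⊕0⊕0⊕1⊕0⊕1⊕1 = 0
s8 (pos 8,9,10,11,12,13,14,15): 1⊕0⊕1⊕0⊕1⊕0⊕1⊕1 = 1
Syndrome s8…s1 = 1001 → error at position 9.
Flip position 9: 001010010101011 → 001010011101011

001010011101011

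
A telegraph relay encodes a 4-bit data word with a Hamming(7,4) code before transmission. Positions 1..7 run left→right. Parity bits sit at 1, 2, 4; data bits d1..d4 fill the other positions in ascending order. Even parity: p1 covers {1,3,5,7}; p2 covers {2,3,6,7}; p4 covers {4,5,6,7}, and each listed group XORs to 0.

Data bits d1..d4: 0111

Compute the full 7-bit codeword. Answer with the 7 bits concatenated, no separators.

0001111

Place data at non-parity positions: p1 p2 0 p4 1 1 1
p1 (pos 1,3,5,7): XOR of data positions = 0⊕1⊕1 = 0
p2 (pos 2,3,6,7): XOR of data positions = 0⊕1⊕1 = 0
p4 (pos 4,5,6,7): XOR of data positions = 1⊕1⊕1 = 1
Codeword: 0001111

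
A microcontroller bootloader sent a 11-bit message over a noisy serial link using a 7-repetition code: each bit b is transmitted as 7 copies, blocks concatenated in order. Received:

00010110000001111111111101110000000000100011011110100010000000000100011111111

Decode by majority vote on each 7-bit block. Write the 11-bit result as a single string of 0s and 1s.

00110010001

Block 1 (0001011): 3 ones → 0
Block 2 (0000001): 1 one → 0
Block 3 (1111111): 7 ones → 1
Block 4 (1110111): 6 ones → 1
Block 5 (0000000): 0 ones → 0
Block 6 (0001000): 1 one → 0
Block 7 (1101111): 6 ones → 1
Block 8 (0100010): 2 ones → 0
Block 9 (0000000): 0 ones → 0
Block 10 (0010001): 2 ones → 0
Block 11 (1111111): 7 ones → 1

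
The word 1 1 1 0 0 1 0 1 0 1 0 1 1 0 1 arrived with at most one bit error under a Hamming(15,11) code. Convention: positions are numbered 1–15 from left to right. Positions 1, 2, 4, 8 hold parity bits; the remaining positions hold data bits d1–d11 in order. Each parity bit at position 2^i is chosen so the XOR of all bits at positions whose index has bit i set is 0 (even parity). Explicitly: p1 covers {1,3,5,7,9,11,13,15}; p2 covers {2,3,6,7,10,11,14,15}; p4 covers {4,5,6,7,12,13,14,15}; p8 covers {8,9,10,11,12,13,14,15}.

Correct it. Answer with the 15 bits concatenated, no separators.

111001010001101

s1 (pos 1,3,5,7,9,11,13,15): 1⊕1⊕0⊕0⊕0⊕0⊕1⊕1 = 0
s2 (pos 2,3,6,7,10,11,14,15): 1⊕1⊕1⊕0⊕1⊕0⊕0⊕1 = 1
s4 (pos 4,5,6,7,12,13,14,15): 0⊕0⊕1⊕0⊕1⊕1⊕0⊕1 = 0
s8 (pos 8,9,10,11,12,13,14,15): 1⊕0⊕1⊕0⊕1⊕1⊕0⊕1 = 1
Syndrome s8…s1 = 1010 → error at position 10.
Flip position 10: 111001010101101 → 111001010001101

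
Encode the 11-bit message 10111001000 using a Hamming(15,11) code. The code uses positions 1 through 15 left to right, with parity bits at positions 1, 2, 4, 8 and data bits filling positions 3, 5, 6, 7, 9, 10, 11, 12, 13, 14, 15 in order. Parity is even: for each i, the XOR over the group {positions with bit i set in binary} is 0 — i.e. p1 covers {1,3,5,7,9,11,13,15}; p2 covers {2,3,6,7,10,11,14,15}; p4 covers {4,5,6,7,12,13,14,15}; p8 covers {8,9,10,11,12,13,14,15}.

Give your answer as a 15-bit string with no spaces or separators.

111101101001000

Place data at non-parity positions: p1 p2 1 p4 0 1 1 p8 1 0 0 1 0 0 0
p1 (pos 1,3,5,7,9,11,13,15): XOR of data positions = 1⊕0⊕1⊕1⊕0⊕0⊕0 = 1
p2 (pos 2,3,6,7,10,11,14,15): XOR of data positions = 1⊕1⊕1⊕0⊕0⊕0⊕0 = 1
p4 (pos 4,5,6,7,12,13,14,15): XOR of data positions = 0⊕1⊕1⊕1⊕0⊕0⊕0 = 1
p8 (pos 8,9,10,11,12,13,14,15): XOR of data positions = 1⊕0⊕0⊕1⊕0⊕0⊕0 = 0
Codeword: 111101101001000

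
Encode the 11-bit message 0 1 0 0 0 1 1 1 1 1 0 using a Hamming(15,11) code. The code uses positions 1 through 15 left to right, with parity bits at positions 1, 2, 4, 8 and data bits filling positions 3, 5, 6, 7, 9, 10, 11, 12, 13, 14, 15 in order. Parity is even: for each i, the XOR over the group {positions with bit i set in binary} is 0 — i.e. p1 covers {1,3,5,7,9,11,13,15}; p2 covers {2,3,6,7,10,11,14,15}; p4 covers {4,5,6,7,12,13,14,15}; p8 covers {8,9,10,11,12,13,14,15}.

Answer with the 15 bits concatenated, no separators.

110010010111110

Place data at non-parity positions: p1 p2 0 p4 1 0 0 p8 0 1 1 1 1 1 0
p1 (pos 1,3,5,7,9,11,13,15): XOR of data positions = 0⊕1⊕0⊕0⊕1⊕1⊕0 = 1
p2 (pos 2,3,6,7,10,11,14,15): XOR of data positions = 0⊕0⊕0⊕1⊕1⊕1⊕0 = 1
p4 (pos 4,5,6,7,12,13,14,15): XOR of data positions = 1⊕0⊕0⊕1⊕1⊕1⊕0 = 0
p8 (pos 8,9,10,11,12,13,14,15): XOR of data positions = 0⊕1⊕1⊕1⊕1⊕1⊕0 = 1
Codeword: 110010010111110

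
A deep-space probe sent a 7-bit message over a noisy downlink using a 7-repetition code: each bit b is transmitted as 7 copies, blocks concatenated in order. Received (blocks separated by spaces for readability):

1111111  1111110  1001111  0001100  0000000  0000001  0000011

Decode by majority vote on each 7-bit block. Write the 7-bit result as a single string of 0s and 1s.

Block 1 (1111111): 7 ones → 1
Block 2 (1111110): 6 ones → 1
Block 3 (1001111): 5 ones → 1
Block 4 (0001100): 2 ones → 0
Block 5 (0000000): 0 ones → 0
Block 6 (0000001): 1 one → 0
Block 7 (0000011): 2 ones → 0

1110000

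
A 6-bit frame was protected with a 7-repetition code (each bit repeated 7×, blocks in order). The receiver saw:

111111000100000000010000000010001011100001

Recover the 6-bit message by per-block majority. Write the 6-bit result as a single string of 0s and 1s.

Block 1 (1111110): 6 ones → 1
Block 2 (0010000): 1 one → 0
Block 3 (0000010): 1 one → 0
Block 4 (0000000): 0 ones → 0
Block 5 (1000101): 3 ones → 0
Block 6 (1100001): 3 ones → 0

100000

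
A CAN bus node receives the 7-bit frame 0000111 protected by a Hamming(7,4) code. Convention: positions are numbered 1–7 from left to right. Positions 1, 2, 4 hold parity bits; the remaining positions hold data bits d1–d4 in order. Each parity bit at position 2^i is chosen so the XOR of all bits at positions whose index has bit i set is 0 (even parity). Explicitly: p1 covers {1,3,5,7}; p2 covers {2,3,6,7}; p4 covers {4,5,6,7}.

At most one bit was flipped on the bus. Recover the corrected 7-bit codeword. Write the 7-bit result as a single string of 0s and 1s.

s1 (pos 1,3,5,7): 0⊕0⊕1⊕1 = 0
s2 (pos 2,3,6,7): 0⊕0⊕1⊕1 = 0
s4 (pos 4,5,6,7): 0⊕1⊕1⊕1 = 1
Syndrome s4…s1 = 100 → error at position 4.
Flip position 4: 0000111 → 0001111

0001111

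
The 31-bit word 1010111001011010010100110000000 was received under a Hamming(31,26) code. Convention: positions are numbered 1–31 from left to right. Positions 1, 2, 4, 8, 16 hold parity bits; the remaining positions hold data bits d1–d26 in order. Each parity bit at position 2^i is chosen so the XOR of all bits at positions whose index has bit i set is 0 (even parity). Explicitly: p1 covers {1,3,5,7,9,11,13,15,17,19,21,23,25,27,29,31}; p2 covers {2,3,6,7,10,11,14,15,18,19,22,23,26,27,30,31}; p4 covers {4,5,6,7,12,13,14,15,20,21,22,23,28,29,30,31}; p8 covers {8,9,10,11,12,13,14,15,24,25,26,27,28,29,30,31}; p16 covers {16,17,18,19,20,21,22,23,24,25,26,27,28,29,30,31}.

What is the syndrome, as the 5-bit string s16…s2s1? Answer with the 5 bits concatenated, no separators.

s1 (pos 1,3,5,7,9,11,13,15,17,19,21,23,25,27,29,31): 1⊕1⊕1⊕1⊕0⊕0⊕1⊕1⊕0⊕0⊕0⊕1⊕0⊕0⊕0⊕0 = 1
s2 (pos 2,3,6,7,10,11,14,15,18,19,22,23,26,27,30,31): 0⊕1⊕1⊕1⊕1⊕0⊕0⊕1⊕1⊕0⊕0⊕1⊕0⊕0⊕0⊕0 = 1
s4 (pos 4,5,6,7,12,13,14,15,20,21,22,23,28,29,30,31): 0⊕1⊕1⊕1⊕1⊕1⊕0⊕1⊕1⊕0⊕0⊕1⊕0⊕0⊕0⊕0 = 0
s8 (pos 8,9,10,11,12,13,14,15,24,25,26,27,28,29,30,31): 0⊕0⊕1⊕0⊕1⊕1⊕0⊕1⊕1⊕0⊕0⊕0⊕0⊕0⊕0⊕0 = 1
s16 (pos 16,17,18,19,20,21,22,23,24,25,26,27,28,29,30,31): 0⊕0⊕1⊕0⊕1⊕0⊕0⊕1⊕1⊕0⊕0⊕0⊕0⊕0⊕0⊕0 = 0
Syndrome s16…s1 = 01011 → error at position 11.

01011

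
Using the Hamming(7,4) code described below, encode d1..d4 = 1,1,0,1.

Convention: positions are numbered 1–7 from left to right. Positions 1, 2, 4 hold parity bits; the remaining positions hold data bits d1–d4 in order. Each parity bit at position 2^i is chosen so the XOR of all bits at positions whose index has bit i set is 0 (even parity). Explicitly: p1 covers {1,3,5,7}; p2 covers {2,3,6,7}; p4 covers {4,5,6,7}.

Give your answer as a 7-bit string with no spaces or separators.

Place data at non-parity positions: p1 p2 1 p4 1 0 1
p1 (pos 1,3,5,7): XOR of data positions = 1⊕1⊕1 = 1
p2 (pos 2,3,6,7): XOR of data positions = 1⊕0⊕1 = 0
p4 (pos 4,5,6,7): XOR of data positions = 1⊕0⊕1 = 0
Codeword: 1010101

1010101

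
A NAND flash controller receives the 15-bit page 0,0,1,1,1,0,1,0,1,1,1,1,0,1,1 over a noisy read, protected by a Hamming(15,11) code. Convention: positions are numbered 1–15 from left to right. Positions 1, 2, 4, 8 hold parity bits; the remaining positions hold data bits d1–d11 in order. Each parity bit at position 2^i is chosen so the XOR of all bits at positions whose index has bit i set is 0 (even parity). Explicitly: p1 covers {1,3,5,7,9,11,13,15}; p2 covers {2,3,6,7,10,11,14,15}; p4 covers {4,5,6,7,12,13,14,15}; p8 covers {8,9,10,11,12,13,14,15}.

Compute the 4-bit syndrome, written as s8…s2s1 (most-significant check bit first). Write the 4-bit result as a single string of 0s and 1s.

0000

s1 (pos 1,3,5,7,9,11,13,15): 0⊕1⊕1⊕1⊕1⊕1⊕0⊕1 = 0
s2 (pos 2,3,6,7,10,11,14,15): 0⊕1⊕0⊕1⊕1⊕1⊕1⊕1 = 0
s4 (pos 4,5,6,7,12,13,14,15): 1⊕1⊕0⊕1⊕1⊕0⊕1⊕1 = 0
s8 (pos 8,9,10,11,12,13,14,15): 0⊕1⊕1⊕1⊕1⊕0⊕1⊕1 = 0
Syndrome s8…s1 = 0000 → no error.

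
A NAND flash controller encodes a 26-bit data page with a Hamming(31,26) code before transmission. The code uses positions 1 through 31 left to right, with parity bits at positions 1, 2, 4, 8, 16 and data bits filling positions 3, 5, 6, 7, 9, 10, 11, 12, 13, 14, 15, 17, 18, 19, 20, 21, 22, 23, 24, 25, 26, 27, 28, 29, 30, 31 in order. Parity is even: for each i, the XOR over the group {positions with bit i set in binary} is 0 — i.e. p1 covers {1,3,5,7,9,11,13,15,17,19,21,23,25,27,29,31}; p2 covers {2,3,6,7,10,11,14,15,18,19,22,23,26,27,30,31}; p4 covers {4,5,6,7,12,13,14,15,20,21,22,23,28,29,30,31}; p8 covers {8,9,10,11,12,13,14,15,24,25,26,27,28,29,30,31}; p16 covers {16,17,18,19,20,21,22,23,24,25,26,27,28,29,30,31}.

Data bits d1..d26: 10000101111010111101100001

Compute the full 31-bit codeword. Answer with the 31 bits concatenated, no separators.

Place data at non-parity positions: p1 p2 1 p4 0 0 0 p8 0 1 0 1 1 1 1 p16 0 1 0 1 1 1 1 0 1 1 0 0 0 0 1
p1 (pos 1,3,5,7,9,11,13,15,17,19,21,23,25,27,29,31): XOR of data positions = 1⊕0⊕0⊕0⊕0⊕1⊕1⊕0⊕0⊕1⊕1⊕1⊕0⊕0⊕1 = 1
p2 (pos 2,3,6,7,10,11,14,15,18,19,22,23,26,27,30,31): XOR of data positions = 1⊕0⊕0⊕1⊕0⊕1⊕1⊕1⊕0⊕1⊕1⊕1⊕0⊕0⊕1 = 1
p4 (pos 4,5,6,7,12,13,14,15,20,21,22,23,28,29,30,31): XOR of data positions = 0⊕0⊕0⊕1⊕1⊕1⊕1⊕1⊕1⊕1⊕1⊕0⊕0⊕0⊕1 = 1
p8 (pos 8,9,10,11,12,13,14,15,24,25,26,27,28,29,30,31): XOR of data positions = 0⊕1⊕0⊕1⊕1⊕1⊕1⊕0⊕1⊕1⊕0⊕0⊕0⊕0⊕1 = 0
p16 (pos 16,17,18,19,20,21,22,23,24,25,26,27,28,29,30,31): XOR of data positions = 0⊕1⊕0⊕1⊕1⊕1⊕1⊕0⊕1⊕1⊕0⊕0⊕0⊕0⊕1 = 0
Codeword: 1111000001011110010111101100001

1111000001011110010111101100001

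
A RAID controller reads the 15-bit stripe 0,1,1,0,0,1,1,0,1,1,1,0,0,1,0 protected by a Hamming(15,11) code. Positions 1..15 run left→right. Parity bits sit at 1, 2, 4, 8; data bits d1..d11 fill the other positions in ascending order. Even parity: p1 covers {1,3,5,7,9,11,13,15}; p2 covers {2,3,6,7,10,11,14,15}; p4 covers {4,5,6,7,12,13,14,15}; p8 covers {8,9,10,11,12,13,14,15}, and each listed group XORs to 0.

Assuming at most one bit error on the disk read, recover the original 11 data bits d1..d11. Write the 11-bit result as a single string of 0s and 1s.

10011110010

s1 (pos 1,3,5,7,9,11,13,15): 0⊕1⊕0⊕1⊕1⊕1⊕0⊕0 = 0
s2 (pos 2,3,6,7,10,11,14,15): 1⊕1⊕1⊕1⊕1⊕1⊕1⊕0 = 1
s4 (pos 4,5,6,7,12,13,14,15): 0⊕0⊕1⊕1⊕0⊕0⊕1⊕0 = 1
s8 (pos 8,9,10,11,12,13,14,15): 0⊕1⊕1⊕1⊕0⊕0⊕1⊕0 = 0
Syndrome s8…s1 = 0110 → error at position 6.
Flip position 6: 011001101110010 → 011000101110010
Read data bits from positions 3,5,6,7,9,10,11,12,13,14,15: 10011110010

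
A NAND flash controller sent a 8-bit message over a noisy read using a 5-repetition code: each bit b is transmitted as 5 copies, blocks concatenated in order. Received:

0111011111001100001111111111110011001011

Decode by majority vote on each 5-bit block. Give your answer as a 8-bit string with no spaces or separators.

Block 1 (01110): 3 ones → 1
Block 2 (11111): 5 ones → 1
Block 3 (00110): 2 ones → 0
Block 4 (00011): 2 ones → 0
Block 5 (11111): 5 ones → 1
Block 6 (11111): 5 ones → 1
Block 7 (00110): 2 ones → 0
Block 8 (01011): 3 ones → 1

11001101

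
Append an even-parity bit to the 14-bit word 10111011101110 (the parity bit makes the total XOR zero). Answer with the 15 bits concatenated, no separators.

101110111011100

XOR of the 14 data bits: 1⊕0⊕1⊕1⊕1⊕0⊕1⊕1⊕1⊕0⊕1⊕1⊕1⊕0 = 0
Parity bit = 0 (so all 15 bits XOR to 0).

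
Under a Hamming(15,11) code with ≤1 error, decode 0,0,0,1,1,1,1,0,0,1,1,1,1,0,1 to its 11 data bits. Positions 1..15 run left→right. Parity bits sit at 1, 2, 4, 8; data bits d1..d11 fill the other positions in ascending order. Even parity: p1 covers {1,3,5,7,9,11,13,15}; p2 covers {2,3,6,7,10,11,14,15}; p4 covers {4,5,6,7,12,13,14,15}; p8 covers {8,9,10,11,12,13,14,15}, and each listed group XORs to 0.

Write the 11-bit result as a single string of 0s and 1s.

01110111100

s1 (pos 1,3,5,7,9,11,13,15): 0⊕0⊕1⊕1⊕0⊕1⊕1⊕1 = 1
s2 (pos 2,3,6,7,10,11,14,15): 0⊕0⊕1⊕1⊕1⊕1⊕0⊕1 = 1
s4 (pos 4,5,6,7,12,13,14,15): 1⊕1⊕1⊕1⊕1⊕1⊕0⊕1 = 1
s8 (pos 8,9,10,11,12,13,14,15): 0⊕0⊕1⊕1⊕1⊕1⊕0⊕1 = 1
Syndrome s8…s1 = 1111 → error at position 15.
Flip position 15: 000111100111101 → 000111100111100
Read data bits from positions 3,5,6,7,9,10,11,12,13,14,15: 01110111100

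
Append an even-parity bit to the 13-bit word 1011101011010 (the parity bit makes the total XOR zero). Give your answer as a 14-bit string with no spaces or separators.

XOR of the 13 data bits: 1⊕0⊕1⊕1⊕1⊕0⊕1⊕0⊕1⊕1⊕0⊕1⊕0 = 0
Parity bit = 0 (so all 14 bits XOR to 0).

10111010110100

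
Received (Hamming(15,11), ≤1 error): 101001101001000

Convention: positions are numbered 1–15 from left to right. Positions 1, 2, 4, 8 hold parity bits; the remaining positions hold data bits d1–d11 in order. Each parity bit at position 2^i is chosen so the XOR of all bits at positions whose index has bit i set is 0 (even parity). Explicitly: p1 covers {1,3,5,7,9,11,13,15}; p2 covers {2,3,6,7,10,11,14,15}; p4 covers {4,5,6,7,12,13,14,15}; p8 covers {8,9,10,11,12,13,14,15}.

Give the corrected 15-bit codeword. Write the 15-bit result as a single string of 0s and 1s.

s1 (pos 1,3,5,7,9,11,13,15): 1⊕1⊕0⊕1⊕1⊕0⊕0⊕0 = 0
s2 (pos 2,3,6,7,10,11,14,15): 0⊕1⊕1⊕1⊕0⊕0⊕0⊕0 = 1
s4 (pos 4,5,6,7,12,13,14,15): 0⊕0⊕1⊕1⊕1⊕0⊕0⊕0 = 1
s8 (pos 8,9,10,11,12,13,14,15): 0⊕1⊕0⊕0⊕1⊕0⊕0⊕0 = 0
Syndrome s8…s1 = 0110 → error at position 6.
Flip position 6: 101001101001000 → 101000101001000

101000101001000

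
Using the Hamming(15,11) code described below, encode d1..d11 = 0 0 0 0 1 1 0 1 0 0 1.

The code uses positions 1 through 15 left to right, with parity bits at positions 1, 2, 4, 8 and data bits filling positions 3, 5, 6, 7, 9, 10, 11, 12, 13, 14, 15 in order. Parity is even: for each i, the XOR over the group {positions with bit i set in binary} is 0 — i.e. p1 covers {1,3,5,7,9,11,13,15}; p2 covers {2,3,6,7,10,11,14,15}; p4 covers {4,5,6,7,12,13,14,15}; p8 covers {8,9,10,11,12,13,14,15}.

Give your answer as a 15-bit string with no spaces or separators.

000000001101001

Place data at non-parity positions: p1 p2 0 p4 0 0 0 p8 1 1 0 1 0 0 1
p1 (pos 1,3,5,7,9,11,13,15): XOR of data positions = 0⊕0⊕0⊕1⊕0⊕0⊕1 = 0
p2 (pos 2,3,6,7,10,11,14,15): XOR of data positions = 0⊕0⊕0⊕1⊕0⊕0⊕1 = 0
p4 (pos 4,5,6,7,12,13,14,15): XOR of data positions = 0⊕0⊕0⊕1⊕0⊕0⊕1 = 0
p8 (pos 8,9,10,11,12,13,14,15): XOR of data positions = 1⊕1⊕0⊕1⊕0⊕0⊕1 = 0
Codeword: 000000001101001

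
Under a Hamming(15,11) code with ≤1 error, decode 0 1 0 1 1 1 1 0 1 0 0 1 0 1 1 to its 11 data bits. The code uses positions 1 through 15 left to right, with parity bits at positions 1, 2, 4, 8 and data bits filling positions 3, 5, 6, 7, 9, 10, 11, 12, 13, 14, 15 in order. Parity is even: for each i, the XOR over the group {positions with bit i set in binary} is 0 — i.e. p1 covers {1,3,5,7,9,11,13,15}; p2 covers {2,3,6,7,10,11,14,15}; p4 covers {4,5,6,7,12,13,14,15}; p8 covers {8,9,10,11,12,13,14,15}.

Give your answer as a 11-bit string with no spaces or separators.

01011001011

s1 (pos 1,3,5,7,9,11,13,15): 0⊕0⊕1⊕1⊕1⊕0⊕0⊕1 = 0
s2 (pos 2,3,6,7,10,11,14,15): 1⊕0⊕1⊕1⊕0⊕0⊕1⊕1 = 1
s4 (pos 4,5,6,7,12,13,14,15): 1⊕1⊕1⊕1⊕1⊕0⊕1⊕1 = 1
s8 (pos 8,9,10,11,12,13,14,15): 0⊕1⊕0⊕0⊕1⊕0⊕1⊕1 = 0
Syndrome s8…s1 = 0110 → error at position 6.
Flip position 6: 010111101001011 → 010110101001011
Read data bits from positions 3,5,6,7,9,10,11,12,13,14,15: 01011001011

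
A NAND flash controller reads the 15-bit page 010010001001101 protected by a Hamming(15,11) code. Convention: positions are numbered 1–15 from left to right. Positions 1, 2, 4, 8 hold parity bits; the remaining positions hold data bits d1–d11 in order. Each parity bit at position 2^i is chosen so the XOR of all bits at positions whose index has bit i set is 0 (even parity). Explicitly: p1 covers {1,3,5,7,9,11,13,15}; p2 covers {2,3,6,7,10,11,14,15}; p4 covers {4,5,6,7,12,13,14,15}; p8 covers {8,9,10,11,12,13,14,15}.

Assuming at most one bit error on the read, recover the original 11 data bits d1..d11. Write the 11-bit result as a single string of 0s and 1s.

s1 (pos 1,3,5,7,9,11,13,15): 0⊕0⊕1⊕0⊕1⊕0⊕1⊕1 = 0
s2 (pos 2,3,6,7,10,11,14,15): 1⊕0⊕0⊕0⊕0⊕0⊕0⊕1 = 0
s4 (pos 4,5,6,7,12,13,14,15): 0⊕1⊕0⊕0⊕1⊕1⊕0⊕1 = 0
s8 (pos 8,9,10,11,12,13,14,15): 0⊕1⊕0⊕0⊕1⊕1⊕0⊕1 = 0
Syndrome s8…s1 = 0000 → no error.
Read data bits from positions 3,5,6,7,9,10,11,12,13,14,15: 01001001101

01001001101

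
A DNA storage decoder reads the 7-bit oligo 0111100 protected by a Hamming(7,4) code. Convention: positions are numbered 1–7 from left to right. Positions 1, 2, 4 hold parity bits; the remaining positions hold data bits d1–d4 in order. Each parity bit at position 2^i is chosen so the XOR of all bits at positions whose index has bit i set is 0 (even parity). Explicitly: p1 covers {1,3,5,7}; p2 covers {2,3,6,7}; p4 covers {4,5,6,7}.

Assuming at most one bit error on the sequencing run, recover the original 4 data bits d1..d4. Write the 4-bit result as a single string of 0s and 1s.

1100

s1 (pos 1,3,5,7): 0⊕1⊕1⊕0 = 0
s2 (pos 2,3,6,7): 1⊕1⊕0⊕0 = 0
s4 (pos 4,5,6,7): 1⊕1⊕0⊕0 = 0
Syndrome s4…s1 = 000 → no error.
Read data bits from positions 3,5,6,7: 1100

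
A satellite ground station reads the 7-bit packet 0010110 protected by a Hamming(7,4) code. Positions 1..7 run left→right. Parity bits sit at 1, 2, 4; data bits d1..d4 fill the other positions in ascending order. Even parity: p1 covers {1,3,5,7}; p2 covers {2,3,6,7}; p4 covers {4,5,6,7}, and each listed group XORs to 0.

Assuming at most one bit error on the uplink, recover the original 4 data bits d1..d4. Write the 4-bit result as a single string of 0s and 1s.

s1 (pos 1,3,5,7): 0⊕1⊕1⊕0 = 0
s2 (pos 2,3,6,7): 0⊕1⊕1⊕0 = 0
s4 (pos 4,5,6,7): 0⊕1⊕1⊕0 = 0
Syndrome s4…s1 = 000 → no error.
Read data bits from positions 3,5,6,7: 1110

1110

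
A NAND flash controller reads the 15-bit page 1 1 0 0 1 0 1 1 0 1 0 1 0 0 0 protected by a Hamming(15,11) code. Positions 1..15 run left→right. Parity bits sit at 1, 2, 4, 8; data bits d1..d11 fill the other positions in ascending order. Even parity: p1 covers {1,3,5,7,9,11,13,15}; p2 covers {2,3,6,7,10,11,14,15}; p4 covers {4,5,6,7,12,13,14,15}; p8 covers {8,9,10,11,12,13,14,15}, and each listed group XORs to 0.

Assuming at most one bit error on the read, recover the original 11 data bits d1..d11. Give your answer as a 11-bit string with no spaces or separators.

s1 (pos 1,3,5,7,9,11,13,15): 1⊕0⊕1⊕1⊕0⊕0⊕0⊕0 = 1
s2 (pos 2,3,6,7,10,11,14,15): 1⊕0⊕0⊕1⊕1⊕0⊕0⊕0 = 1
s4 (pos 4,5,6,7,12,13,14,15): 0⊕1⊕0⊕1⊕1⊕0⊕0⊕0 = 1
s8 (pos 8,9,10,11,12,13,14,15): 1⊕0⊕1⊕0⊕1⊕0⊕0⊕0 = 1
Syndrome s8…s1 = 1111 → error at position 15.
Flip position 15: 110010110101000 → 110010110101001
Read data bits from positions 3,5,6,7,9,10,11,12,13,14,15: 01010101001

01010101001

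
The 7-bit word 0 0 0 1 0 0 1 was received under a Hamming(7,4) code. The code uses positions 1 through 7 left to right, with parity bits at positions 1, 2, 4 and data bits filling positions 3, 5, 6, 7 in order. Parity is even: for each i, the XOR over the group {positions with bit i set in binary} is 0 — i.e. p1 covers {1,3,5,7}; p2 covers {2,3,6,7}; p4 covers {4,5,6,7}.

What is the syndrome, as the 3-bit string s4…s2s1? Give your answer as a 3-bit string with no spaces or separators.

s1 (pos 1,3,5,7): 0⊕0⊕0⊕1 = 1
s2 (pos 2,3,6,7): 0⊕0⊕0⊕1 = 1
s4 (pos 4,5,6,7): 1⊕0⊕0⊕1 = 0
Syndrome s4…s1 = 011 → error at position 3.

011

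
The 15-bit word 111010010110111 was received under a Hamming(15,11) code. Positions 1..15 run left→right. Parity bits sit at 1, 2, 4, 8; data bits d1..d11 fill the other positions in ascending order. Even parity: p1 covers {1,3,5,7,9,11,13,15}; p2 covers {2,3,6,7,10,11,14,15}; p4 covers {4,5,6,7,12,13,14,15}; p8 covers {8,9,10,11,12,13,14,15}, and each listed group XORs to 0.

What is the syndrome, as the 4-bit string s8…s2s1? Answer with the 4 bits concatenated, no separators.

s1 (pos 1,3,5,7,9,11,13,15): 1⊕1⊕1⊕0⊕0⊕1⊕1⊕1 = 0
s2 (pos 2,3,6,7,10,11,14,15): 1⊕1⊕0⊕0⊕1⊕1⊕1⊕1 = 0
s4 (pos 4,5,6,7,12,13,14,15): 0⊕1⊕0⊕0⊕0⊕1⊕1⊕1 = 0
s8 (pos 8,9,10,11,12,13,14,15): 1⊕0⊕1⊕1⊕0⊕1⊕1⊕1 = 0
Syndrome s8…s1 = 0000 → no error.

0000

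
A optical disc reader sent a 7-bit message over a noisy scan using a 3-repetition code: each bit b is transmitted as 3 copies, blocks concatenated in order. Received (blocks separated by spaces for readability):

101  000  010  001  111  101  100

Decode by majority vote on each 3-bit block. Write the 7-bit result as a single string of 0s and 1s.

1000110

Block 1 (101): 2 ones → 1
Block 2 (000): 0 ones → 0
Block 3 (010): 1 one → 0
Block 4 (001): 1 one → 0
Block 5 (111): 3 ones → 1
Block 6 (101): 2 ones → 1
Block 7 (100): 1 one → 0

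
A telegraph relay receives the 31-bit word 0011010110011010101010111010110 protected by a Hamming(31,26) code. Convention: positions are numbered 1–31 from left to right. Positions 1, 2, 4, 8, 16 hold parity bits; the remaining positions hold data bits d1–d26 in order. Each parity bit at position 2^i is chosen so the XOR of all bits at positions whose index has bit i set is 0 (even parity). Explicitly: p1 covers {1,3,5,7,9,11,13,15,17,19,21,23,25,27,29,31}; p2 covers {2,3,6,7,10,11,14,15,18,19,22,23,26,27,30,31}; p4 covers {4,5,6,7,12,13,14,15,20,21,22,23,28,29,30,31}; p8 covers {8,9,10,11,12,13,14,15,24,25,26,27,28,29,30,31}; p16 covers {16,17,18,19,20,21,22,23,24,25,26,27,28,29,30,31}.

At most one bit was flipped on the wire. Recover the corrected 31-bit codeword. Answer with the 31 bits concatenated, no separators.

s1 (pos 1,3,5,7,9,11,13,15,17,19,21,23,25,27,29,31): 0⊕1⊕0⊕0⊕1⊕0⊕1⊕1⊕1⊕1⊕1⊕1⊕1⊕1⊕1⊕0 = 1
s2 (pos 2,3,6,7,10,11,14,15,18,19,22,23,26,27,30,31): 0⊕1⊕1⊕0⊕0⊕0⊕0⊕1⊕0⊕1⊕0⊕1⊕0⊕1⊕1⊕0 = 1
s4 (pos 4,5,6,7,12,13,14,15,20,21,22,23,28,29,30,31): 1⊕0⊕1⊕0⊕1⊕1⊕0⊕1⊕0⊕1⊕0⊕1⊕0⊕1⊕1⊕0 = 1
s8 (pos 8,9,10,11,12,13,14,15,24,25,26,27,28,29,30,31): 1⊕1⊕0⊕0⊕1⊕1⊕0⊕1⊕1⊕1⊕0⊕1⊕0⊕1⊕1⊕0 = 0
s16 (pos 16,17,18,19,20,21,22,23,24,25,26,27,28,29,30,31): 0⊕1⊕0⊕1⊕0⊕1⊕0⊕1⊕1⊕1⊕0⊕1⊕0⊕1⊕1⊕0 = 1
Syndrome s16…s1 = 10111 → error at position 23.
Flip position 23: 0011010110011010101010111010110 → 0011010110011010101010011010110

0011010110011010101010011010110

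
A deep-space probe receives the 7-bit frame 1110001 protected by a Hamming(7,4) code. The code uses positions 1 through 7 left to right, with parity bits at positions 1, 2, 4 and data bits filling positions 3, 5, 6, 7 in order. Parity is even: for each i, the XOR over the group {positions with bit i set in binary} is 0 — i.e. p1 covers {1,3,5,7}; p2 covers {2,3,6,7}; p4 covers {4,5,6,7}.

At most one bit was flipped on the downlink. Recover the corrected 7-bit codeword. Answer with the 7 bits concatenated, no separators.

s1 (pos 1,3,5,7): 1⊕1⊕0⊕1 = 1
s2 (pos 2,3,6,7): 1⊕1⊕0⊕1 = 1
s4 (pos 4,5,6,7): 0⊕0⊕0⊕1 = 1
Syndrome s4…s1 = 111 → error at position 7.
Flip position 7: 1110001 → 1110000

1110000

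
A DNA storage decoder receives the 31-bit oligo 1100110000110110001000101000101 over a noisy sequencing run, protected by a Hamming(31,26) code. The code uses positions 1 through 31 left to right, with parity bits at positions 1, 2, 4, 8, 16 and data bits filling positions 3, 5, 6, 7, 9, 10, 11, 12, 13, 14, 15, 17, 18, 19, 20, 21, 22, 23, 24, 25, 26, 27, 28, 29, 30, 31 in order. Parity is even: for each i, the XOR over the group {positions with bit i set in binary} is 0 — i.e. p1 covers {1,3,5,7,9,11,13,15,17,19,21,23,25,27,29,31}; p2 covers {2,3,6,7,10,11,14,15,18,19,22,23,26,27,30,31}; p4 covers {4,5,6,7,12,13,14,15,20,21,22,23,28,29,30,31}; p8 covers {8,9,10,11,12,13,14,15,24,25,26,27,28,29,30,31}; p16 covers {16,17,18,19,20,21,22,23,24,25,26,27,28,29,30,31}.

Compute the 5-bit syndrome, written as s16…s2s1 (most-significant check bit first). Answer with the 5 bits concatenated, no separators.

11001

s1 (pos 1,3,5,7,9,11,13,15,17,19,21,23,25,27,29,31): 1⊕0⊕1⊕0⊕0⊕1⊕0⊕1⊕0⊕1⊕0⊕1⊕1⊕0⊕1⊕1 = 1
s2 (pos 2,3,6,7,10,11,14,15,18,19,22,23,26,27,30,31): 1⊕0⊕1⊕0⊕0⊕1⊕1⊕1⊕0⊕1⊕0⊕1⊕0⊕0⊕0⊕1 = 0
s4 (pos 4,5,6,7,12,13,14,15,20,21,22,23,28,29,30,31): 0⊕1⊕1⊕0⊕1⊕0⊕1⊕1⊕0⊕0⊕0⊕1⊕0⊕1⊕0⊕1 = 0
s8 (pos 8,9,10,11,12,13,14,15,24,25,26,27,28,29,30,31): 0⊕0⊕0⊕1⊕1⊕0⊕1⊕1⊕0⊕1⊕0⊕0⊕0⊕1⊕0⊕1 = 1
s16 (pos 16,17,18,19,20,21,22,23,24,25,26,27,28,29,30,31): 0⊕0⊕0⊕1⊕0⊕0⊕0⊕1⊕0⊕1⊕0⊕0⊕0⊕1⊕0⊕1 = 1
Syndrome s16…s1 = 11001 → error at position 25.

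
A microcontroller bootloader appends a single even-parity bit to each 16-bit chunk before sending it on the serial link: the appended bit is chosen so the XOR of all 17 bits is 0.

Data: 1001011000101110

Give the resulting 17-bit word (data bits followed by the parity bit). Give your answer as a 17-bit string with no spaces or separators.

10010110001011100

XOR of the 16 data bits: 1⊕0⊕0⊕1⊕0⊕1⊕1⊕0⊕0⊕0⊕1⊕0⊕1⊕1⊕1⊕0 = 0
Parity bit = 0 (so all 17 bits XOR to 0).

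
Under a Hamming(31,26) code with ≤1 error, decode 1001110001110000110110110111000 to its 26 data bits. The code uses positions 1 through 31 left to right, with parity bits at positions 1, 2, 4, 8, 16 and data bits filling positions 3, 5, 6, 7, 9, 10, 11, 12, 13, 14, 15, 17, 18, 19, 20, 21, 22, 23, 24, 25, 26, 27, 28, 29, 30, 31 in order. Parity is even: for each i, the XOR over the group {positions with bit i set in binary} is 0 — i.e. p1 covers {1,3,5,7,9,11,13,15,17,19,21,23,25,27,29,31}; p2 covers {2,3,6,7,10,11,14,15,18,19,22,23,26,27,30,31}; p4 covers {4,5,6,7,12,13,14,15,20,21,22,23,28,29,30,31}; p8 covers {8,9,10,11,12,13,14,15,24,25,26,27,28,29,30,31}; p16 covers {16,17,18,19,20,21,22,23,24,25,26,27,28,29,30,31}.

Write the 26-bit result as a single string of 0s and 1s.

s1 (pos 1,3,5,7,9,11,13,15,17,19,21,23,25,27,29,31): 1⊕0⊕1⊕0⊕0⊕1⊕0⊕0⊕1⊕0⊕1⊕1⊕0⊕1⊕0⊕0 = 1
s2 (pos 2,3,6,7,10,11,14,15,18,19,22,23,26,27,30,31): 0⊕0⊕1⊕0⊕1⊕1⊕0⊕0⊕1⊕0⊕0⊕1⊕1⊕1⊕0⊕0 = 1
s4 (pos 4,5,6,7,12,13,14,15,20,21,22,23,28,29,30,31): 1⊕1⊕1⊕0⊕1⊕0⊕0⊕0⊕1⊕1⊕0⊕1⊕1⊕0⊕0⊕0 = 0
s8 (pos 8,9,10,11,12,13,14,15,24,25,26,27,28,29,30,31): 0⊕0⊕1⊕1⊕1⊕0⊕0⊕0⊕1⊕0⊕1⊕1⊕1⊕0⊕0⊕0 = 1
s16 (pos 16,17,18,19,20,21,22,23,24,25,26,27,28,29,30,31): 0⊕1⊕1⊕0⊕1⊕1⊕0⊕1⊕1⊕0⊕1⊕1⊕1⊕0⊕0⊕0 = 1
Syndrome s16…s1 = 11011 → error at position 27.
Flip position 27: 1001110001110000110110110111000 → 1001110001110000110110110101000
Read data bits from positions 3,5,6,7,9,10,11,12,13,14,15,17,18,19,20,21,22,23,24,25,26,27,28,29,30,31: 01100111000110110110101000

01100111000110110110101000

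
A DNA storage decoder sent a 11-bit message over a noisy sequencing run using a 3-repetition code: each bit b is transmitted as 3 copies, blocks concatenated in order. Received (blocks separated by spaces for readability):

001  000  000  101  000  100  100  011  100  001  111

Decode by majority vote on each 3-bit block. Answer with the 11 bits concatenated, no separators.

00010001001

Block 1 (001): 1 one → 0
Block 2 (000): 0 ones → 0
Block 3 (000): 0 ones → 0
Block 4 (101): 2 ones → 1
Block 5 (000): 0 ones → 0
Block 6 (100): 1 one → 0
Block 7 (100): 1 one → 0
Block 8 (011): 2 ones → 1
Block 9 (100): 1 one → 0
Block 10 (001): 1 one → 0
Block 11 (111): 3 ones → 1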